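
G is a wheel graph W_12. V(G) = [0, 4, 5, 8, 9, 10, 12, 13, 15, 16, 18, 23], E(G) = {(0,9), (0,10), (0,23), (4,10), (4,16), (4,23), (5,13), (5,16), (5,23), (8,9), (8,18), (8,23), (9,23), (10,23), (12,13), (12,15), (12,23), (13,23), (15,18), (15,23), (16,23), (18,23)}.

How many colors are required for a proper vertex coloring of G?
χ(G) = 4

Clique number ω(G) = 3 (lower bound: χ ≥ ω).
Odd cycle [0, 10, 4, 16, 5, 13, 12, 15, 18, 8, 9] needs 3 colors (χ ≥ 3).
Vertex 23 is adjacent to every vertex of [0, 4, 5, 8, 9, 10, 12, 13, 15, 16, 18], which already need 3 colors among themselves, so 23 needs a new color (χ ≥ 4).
The coloring below uses 4 colors, so χ(G) = 4.
A valid 4-coloring: color 1: [23]; color 2: [0, 4, 5, 8, 12]; color 3: [9, 10, 13, 15, 16]; color 4: [18].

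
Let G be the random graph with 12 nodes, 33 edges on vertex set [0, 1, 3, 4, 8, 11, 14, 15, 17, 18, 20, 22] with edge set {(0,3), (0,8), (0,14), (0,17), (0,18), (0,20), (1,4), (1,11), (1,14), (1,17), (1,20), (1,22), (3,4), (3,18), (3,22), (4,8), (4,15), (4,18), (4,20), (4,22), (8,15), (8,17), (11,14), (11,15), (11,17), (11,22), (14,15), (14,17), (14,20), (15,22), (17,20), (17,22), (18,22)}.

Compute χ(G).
χ(G) = 5

Clique number ω(G) = 4 (lower bound: χ ≥ ω).
Suppose a proper 4-coloring c exists. The clique [0, 14, 17, 20] takes 4 distinct colors; by symmetry let c(0) = 1, c(14) = 2, c(17) = 3, c(20) = 4.
- Vertex 1: neighbors [14, 17, 20] already have colors [2, 3, 4] ⇒ c(1) = 1.
- Vertex 11: neighbors [1, 14, 17] already have colors [1, 2, 3] ⇒ c(11) = 4.
- Vertex 22: neighbors [1, 17, 11] already have colors [1, 3, 4] ⇒ c(22) = 2.
- Vertex 4: neighbors [1, 22, 20] already have colors [1, 2, 4] ⇒ c(4) = 3.
- Vertex 3: neighbors [0, 22, 4] already have colors [1, 2, 3] ⇒ c(3) = 4.
- Vertex 18: neighbors [0, 22, 4, 3] already have colors [1, 2, 3, 4] — all 4 colors blocked. Contradiction.
The forced assignments end in a contradiction, so G has no proper 4-coloring (χ ≥ 5).
The coloring below uses 5 colors, so χ(G) = 5.
A valid 5-coloring: color 1: [4, 17]; color 2: [8, 14, 22]; color 3: [0, 1, 15]; color 4: [11, 18, 20]; color 5: [3].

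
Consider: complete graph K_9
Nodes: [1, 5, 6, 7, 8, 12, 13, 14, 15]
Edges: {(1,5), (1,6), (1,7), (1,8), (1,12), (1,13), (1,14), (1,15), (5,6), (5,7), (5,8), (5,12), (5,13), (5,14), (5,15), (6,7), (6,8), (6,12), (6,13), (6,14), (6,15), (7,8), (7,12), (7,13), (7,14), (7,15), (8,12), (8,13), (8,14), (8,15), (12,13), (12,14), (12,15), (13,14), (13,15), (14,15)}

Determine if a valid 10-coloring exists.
Yes, G is 10-colorable

A valid 10-coloring: color 1: [8]; color 2: [6]; color 3: [15]; color 4: [14]; color 5: [13]; color 6: [12]; color 7: [7]; color 8: [1]; color 9: [5].
(χ(G) = 9 ≤ 10.)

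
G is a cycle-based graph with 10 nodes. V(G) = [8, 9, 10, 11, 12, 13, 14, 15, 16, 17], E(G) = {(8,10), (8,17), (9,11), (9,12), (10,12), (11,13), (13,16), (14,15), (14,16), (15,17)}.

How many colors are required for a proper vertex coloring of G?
χ(G) = 2

Clique number ω(G) = 2 (lower bound: χ ≥ ω).
The graph is bipartite (no odd cycle), so 2 colors suffice: χ(G) = 2.
A valid 2-coloring: color 1: [8, 11, 12, 15, 16]; color 2: [9, 10, 13, 14, 17].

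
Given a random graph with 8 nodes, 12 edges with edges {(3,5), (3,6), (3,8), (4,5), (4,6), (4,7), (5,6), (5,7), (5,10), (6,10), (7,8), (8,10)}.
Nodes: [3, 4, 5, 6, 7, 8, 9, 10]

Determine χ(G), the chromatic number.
χ(G) = 3

Clique number ω(G) = 3 (lower bound: χ ≥ ω).
The clique on [5, 6, 10] has size 3, forcing χ ≥ 3, and the coloring below uses 3 colors, so χ(G) = 3.
A valid 3-coloring: color 1: [5, 8, 9]; color 2: [6, 7]; color 3: [3, 4, 10].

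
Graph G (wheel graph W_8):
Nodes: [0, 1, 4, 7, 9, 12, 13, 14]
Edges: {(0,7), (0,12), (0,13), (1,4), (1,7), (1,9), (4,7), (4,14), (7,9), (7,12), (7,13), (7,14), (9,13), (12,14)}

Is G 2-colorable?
The clique on vertices [0, 7, 12] has size 3 > 2, so it alone needs 3 colors.

No, G is not 2-colorable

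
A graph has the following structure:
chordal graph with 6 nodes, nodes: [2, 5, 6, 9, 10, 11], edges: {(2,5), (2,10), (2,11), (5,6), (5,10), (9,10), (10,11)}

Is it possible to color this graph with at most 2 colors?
The clique on vertices [2, 10, 11] has size 3 > 2, so it alone needs 3 colors.

No, G is not 2-colorable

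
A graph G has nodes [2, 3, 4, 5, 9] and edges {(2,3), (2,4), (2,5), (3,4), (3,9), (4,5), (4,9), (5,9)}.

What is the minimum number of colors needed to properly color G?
χ(G) = 3

Clique number ω(G) = 3 (lower bound: χ ≥ ω).
The clique on [3, 4, 9] has size 3, forcing χ ≥ 3, and the coloring below uses 3 colors, so χ(G) = 3.
A valid 3-coloring: color 1: [4]; color 2: [2, 9]; color 3: [3, 5].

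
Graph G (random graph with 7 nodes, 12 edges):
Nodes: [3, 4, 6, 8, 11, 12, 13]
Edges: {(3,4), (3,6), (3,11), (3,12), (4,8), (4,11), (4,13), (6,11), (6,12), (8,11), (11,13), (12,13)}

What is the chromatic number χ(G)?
χ(G) = 3

Clique number ω(G) = 3 (lower bound: χ ≥ ω).
The clique on [4, 8, 11] has size 3, forcing χ ≥ 3, and the coloring below uses 3 colors, so χ(G) = 3.
A valid 3-coloring: color 1: [11, 12]; color 2: [4, 6]; color 3: [3, 8, 13].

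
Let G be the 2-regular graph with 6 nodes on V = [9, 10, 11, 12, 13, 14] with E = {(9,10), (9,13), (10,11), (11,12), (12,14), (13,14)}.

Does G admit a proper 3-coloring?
A valid 3-coloring: color 1: [9, 11, 14]; color 2: [10, 12, 13].
(χ(G) = 2 ≤ 3.)

Yes, G is 3-colorable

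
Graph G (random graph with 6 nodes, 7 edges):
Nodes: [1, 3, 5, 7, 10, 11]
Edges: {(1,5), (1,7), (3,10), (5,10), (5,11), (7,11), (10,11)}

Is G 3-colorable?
Yes, G is 3-colorable

A valid 3-coloring: color 1: [1, 3, 11]; color 2: [5, 7]; color 3: [10].
(χ(G) = 3 ≤ 3.)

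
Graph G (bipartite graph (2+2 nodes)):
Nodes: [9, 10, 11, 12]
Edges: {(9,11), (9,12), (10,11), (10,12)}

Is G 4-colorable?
A valid 4-coloring: color 1: [9, 10]; color 2: [11, 12].
(χ(G) = 2 ≤ 4.)

Yes, G is 4-colorable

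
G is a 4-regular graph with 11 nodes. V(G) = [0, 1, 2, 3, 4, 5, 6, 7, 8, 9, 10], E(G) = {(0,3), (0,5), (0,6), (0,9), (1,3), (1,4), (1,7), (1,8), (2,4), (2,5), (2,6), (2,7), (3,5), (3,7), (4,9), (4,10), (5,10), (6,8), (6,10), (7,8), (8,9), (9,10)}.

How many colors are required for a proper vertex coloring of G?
Clique number ω(G) = 3 (lower bound: χ ≥ ω).
The clique on [0, 3, 5] has size 3, forcing χ ≥ 3, and the coloring below uses 3 colors, so χ(G) = 3.
A valid 3-coloring: color 1: [1, 5, 6, 9]; color 2: [2, 3, 8, 10]; color 3: [0, 4, 7].

χ(G) = 3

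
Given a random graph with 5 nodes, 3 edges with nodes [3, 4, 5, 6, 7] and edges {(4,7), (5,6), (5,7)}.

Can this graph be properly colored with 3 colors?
Yes, G is 3-colorable

A valid 3-coloring: color 1: [3, 4, 5]; color 2: [6, 7].
(χ(G) = 2 ≤ 3.)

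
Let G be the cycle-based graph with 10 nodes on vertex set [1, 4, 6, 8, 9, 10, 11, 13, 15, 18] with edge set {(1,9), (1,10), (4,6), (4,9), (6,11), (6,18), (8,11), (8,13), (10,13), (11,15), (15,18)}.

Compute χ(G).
χ(G) = 2

Clique number ω(G) = 2 (lower bound: χ ≥ ω).
The graph is bipartite (no odd cycle), so 2 colors suffice: χ(G) = 2.
A valid 2-coloring: color 1: [6, 8, 9, 10, 15]; color 2: [1, 4, 11, 13, 18].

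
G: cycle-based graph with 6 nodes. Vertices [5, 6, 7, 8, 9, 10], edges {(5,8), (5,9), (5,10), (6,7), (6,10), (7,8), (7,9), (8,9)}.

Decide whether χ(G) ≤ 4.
Yes, G is 4-colorable

A valid 4-coloring: color 1: [6, 9]; color 2: [5, 7]; color 3: [8, 10].
(χ(G) = 3 ≤ 4.)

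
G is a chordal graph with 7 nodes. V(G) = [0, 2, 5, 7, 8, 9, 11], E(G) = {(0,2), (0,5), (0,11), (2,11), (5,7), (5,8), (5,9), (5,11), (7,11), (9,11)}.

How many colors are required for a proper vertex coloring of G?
χ(G) = 3

Clique number ω(G) = 3 (lower bound: χ ≥ ω).
The clique on [0, 2, 11] has size 3, forcing χ ≥ 3, and the coloring below uses 3 colors, so χ(G) = 3.
A valid 3-coloring: color 1: [8, 11]; color 2: [2, 5]; color 3: [0, 7, 9].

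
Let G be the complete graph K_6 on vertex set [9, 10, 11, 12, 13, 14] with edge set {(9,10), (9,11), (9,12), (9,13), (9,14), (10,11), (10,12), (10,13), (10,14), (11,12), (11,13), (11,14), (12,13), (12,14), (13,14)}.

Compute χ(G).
Clique number ω(G) = 6 (lower bound: χ ≥ ω).
The clique on [9, 10, 11, 12, 13, 14] has size 6, forcing χ ≥ 6, and the coloring below uses 6 colors, so χ(G) = 6.
A valid 6-coloring: color 1: [10]; color 2: [13]; color 3: [9]; color 4: [11]; color 5: [14]; color 6: [12].

χ(G) = 6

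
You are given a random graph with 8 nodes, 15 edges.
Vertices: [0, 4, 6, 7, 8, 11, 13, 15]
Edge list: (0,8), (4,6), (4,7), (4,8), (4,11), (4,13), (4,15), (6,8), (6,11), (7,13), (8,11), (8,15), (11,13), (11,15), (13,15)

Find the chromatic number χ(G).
Clique number ω(G) = 4 (lower bound: χ ≥ ω).
The clique on [4, 6, 8, 11] has size 4, forcing χ ≥ 4, and the coloring below uses 4 colors, so χ(G) = 4.
A valid 4-coloring: color 1: [0, 4]; color 2: [8, 13]; color 3: [7, 11]; color 4: [6, 15].

χ(G) = 4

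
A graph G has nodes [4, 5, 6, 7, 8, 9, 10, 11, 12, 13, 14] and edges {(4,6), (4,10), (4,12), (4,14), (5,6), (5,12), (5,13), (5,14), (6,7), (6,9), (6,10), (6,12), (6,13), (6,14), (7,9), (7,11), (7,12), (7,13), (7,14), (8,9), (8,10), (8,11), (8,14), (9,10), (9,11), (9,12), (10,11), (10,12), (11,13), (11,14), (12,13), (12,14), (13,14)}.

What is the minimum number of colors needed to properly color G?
Clique number ω(G) = 5 (lower bound: χ ≥ ω).
The clique on [5, 6, 12, 13, 14] has size 5, forcing χ ≥ 5, and the coloring below uses 5 colors, so χ(G) = 5.
A valid 5-coloring: color 1: [11, 12]; color 2: [6, 8]; color 3: [9, 14]; color 4: [10, 13]; color 5: [4, 5, 7].

χ(G) = 5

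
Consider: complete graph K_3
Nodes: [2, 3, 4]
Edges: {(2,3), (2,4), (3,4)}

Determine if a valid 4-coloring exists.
A valid 4-coloring: color 1: [4]; color 2: [3]; color 3: [2].
(χ(G) = 3 ≤ 4.)

Yes, G is 4-colorable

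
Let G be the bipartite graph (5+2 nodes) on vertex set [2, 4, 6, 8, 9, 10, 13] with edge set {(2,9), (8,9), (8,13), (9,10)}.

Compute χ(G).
χ(G) = 2

Clique number ω(G) = 2 (lower bound: χ ≥ ω).
The graph is bipartite (no odd cycle), so 2 colors suffice: χ(G) = 2.
A valid 2-coloring: color 1: [4, 6, 9, 13]; color 2: [2, 8, 10].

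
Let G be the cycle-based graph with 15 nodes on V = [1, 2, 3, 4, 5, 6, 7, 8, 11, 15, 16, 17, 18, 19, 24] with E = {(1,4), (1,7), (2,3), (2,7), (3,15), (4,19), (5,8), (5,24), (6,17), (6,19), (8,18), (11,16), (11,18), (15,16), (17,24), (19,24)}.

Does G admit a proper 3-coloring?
A valid 3-coloring: color 1: [1, 2, 6, 8, 11, 15, 24]; color 2: [3, 5, 7, 16, 17, 18, 19]; color 3: [4].
(χ(G) = 3 ≤ 3.)

Yes, G is 3-colorable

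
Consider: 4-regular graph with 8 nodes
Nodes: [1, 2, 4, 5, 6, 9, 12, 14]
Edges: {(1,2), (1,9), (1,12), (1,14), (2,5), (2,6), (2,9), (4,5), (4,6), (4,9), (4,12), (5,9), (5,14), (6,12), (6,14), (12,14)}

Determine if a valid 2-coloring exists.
No, G is not 2-colorable

The clique on vertices [1, 2, 9] has size 3 > 2, so it alone needs 3 colors.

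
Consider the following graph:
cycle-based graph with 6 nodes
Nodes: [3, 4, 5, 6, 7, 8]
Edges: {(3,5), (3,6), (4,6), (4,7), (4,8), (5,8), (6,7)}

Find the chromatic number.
χ(G) = 3

Clique number ω(G) = 3 (lower bound: χ ≥ ω).
The clique on [4, 6, 7] has size 3, forcing χ ≥ 3, and the coloring below uses 3 colors, so χ(G) = 3.
A valid 3-coloring: color 1: [5, 6]; color 2: [3, 4]; color 3: [7, 8].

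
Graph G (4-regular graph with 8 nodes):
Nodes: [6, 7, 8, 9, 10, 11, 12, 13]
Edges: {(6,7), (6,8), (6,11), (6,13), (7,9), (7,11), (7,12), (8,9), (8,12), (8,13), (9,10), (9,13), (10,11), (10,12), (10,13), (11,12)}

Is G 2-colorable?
No, G is not 2-colorable

The clique on vertices [8, 9, 13] has size 3 > 2, so it alone needs 3 colors.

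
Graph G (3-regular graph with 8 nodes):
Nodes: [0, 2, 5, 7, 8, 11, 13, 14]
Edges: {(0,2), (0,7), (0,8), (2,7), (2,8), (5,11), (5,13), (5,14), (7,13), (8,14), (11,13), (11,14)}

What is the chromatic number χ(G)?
Clique number ω(G) = 3 (lower bound: χ ≥ ω).
The clique on [0, 2, 8] has size 3, forcing χ ≥ 3, and the coloring below uses 3 colors, so χ(G) = 3.
A valid 3-coloring: color 1: [7, 8, 11]; color 2: [2, 13, 14]; color 3: [0, 5].

χ(G) = 3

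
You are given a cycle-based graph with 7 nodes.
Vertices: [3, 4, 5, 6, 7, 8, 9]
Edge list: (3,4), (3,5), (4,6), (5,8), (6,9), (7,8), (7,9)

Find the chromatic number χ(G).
χ(G) = 3

Clique number ω(G) = 2 (lower bound: χ ≥ ω).
Odd cycle [8, 7, 9, 6, 4, 3, 5] needs 3 colors (χ ≥ 3).
The coloring below uses 3 colors, so χ(G) = 3.
A valid 3-coloring: color 1: [3, 8, 9]; color 2: [5, 6, 7]; color 3: [4].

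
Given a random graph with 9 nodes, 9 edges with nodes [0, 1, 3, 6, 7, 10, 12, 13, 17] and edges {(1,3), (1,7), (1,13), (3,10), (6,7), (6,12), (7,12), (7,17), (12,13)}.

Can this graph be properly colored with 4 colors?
A valid 4-coloring: color 1: [0, 3, 7, 13]; color 2: [1, 10, 12, 17]; color 3: [6].
(χ(G) = 3 ≤ 4.)

Yes, G is 4-colorable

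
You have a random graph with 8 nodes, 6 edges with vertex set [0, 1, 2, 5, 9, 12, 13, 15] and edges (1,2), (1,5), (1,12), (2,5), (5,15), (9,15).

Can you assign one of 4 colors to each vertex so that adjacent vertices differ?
A valid 4-coloring: color 1: [0, 1, 13, 15]; color 2: [5, 9, 12]; color 3: [2].
(χ(G) = 3 ≤ 4.)

Yes, G is 4-colorable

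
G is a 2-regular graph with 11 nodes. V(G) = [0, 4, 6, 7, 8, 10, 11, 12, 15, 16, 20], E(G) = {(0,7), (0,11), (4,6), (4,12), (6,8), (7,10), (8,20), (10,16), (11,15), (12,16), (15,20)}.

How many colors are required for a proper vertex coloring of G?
Clique number ω(G) = 2 (lower bound: χ ≥ ω).
Odd cycle [16, 12, 4, 6, 8, 20, 15, 11, 0, 7, 10] needs 3 colors (χ ≥ 3).
The coloring below uses 3 colors, so χ(G) = 3.
A valid 3-coloring: color 1: [6, 7, 11, 12, 20]; color 2: [0, 4, 8, 15, 16]; color 3: [10].

χ(G) = 3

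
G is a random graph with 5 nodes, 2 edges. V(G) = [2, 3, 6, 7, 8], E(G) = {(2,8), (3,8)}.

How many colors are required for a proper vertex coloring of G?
χ(G) = 2

Clique number ω(G) = 2 (lower bound: χ ≥ ω).
The graph is bipartite (no odd cycle), so 2 colors suffice: χ(G) = 2.
A valid 2-coloring: color 1: [6, 7, 8]; color 2: [2, 3].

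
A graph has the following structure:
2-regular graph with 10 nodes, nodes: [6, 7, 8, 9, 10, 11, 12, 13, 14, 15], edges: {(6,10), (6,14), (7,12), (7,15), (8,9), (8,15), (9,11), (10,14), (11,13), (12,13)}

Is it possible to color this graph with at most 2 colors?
No, G is not 2-colorable

The clique on vertices [6, 10, 14] has size 3 > 2, so it alone needs 3 colors.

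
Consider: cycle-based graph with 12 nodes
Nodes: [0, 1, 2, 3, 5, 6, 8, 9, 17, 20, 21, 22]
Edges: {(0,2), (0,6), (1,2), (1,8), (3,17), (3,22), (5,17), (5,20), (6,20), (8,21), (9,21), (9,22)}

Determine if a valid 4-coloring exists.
A valid 4-coloring: color 1: [2, 3, 5, 6, 8, 9]; color 2: [0, 1, 17, 20, 21, 22].
(χ(G) = 2 ≤ 4.)

Yes, G is 4-colorable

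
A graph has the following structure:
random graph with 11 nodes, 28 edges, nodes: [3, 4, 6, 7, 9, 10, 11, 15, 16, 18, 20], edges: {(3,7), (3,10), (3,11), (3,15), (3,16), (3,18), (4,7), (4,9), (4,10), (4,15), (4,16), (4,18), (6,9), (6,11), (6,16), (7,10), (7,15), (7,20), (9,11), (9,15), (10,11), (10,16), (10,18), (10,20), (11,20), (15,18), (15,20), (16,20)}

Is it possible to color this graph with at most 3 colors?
No, G is not 3-colorable

Suppose a proper 3-coloring c exists. The clique [3, 7, 10] takes 3 distinct colors; by symmetry let c(3) = 1, c(7) = 2, c(10) = 3.
- Vertex 4: neighbors [7, 10] already have colors [2, 3] ⇒ c(4) = 1.
- Vertex 11: neighbors [3, 10] already have colors [1, 3] ⇒ c(11) = 2.
- Vertex 15: neighbors [3, 7] already have colors [1, 2] ⇒ c(15) = 3.
- Vertex 9: neighbors [4, 11, 15] already have colors [1, 2, 3] — all 3 colors blocked. Contradiction.
The forced assignments end in a contradiction, so G has no proper 3-coloring (χ ≥ 4).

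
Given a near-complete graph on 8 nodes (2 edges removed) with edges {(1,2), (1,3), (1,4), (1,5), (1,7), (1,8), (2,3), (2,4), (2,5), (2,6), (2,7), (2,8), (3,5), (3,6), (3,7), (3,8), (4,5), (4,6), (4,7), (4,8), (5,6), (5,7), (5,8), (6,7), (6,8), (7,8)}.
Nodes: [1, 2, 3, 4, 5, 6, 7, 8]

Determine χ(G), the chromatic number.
χ(G) = 6

Clique number ω(G) = 6 (lower bound: χ ≥ ω).
The clique on [1, 2, 3, 5, 7, 8] has size 6, forcing χ ≥ 6, and the coloring below uses 6 colors, so χ(G) = 6.
A valid 6-coloring: color 1: [7]; color 2: [8]; color 3: [5]; color 4: [2]; color 5: [1, 6]; color 6: [3, 4].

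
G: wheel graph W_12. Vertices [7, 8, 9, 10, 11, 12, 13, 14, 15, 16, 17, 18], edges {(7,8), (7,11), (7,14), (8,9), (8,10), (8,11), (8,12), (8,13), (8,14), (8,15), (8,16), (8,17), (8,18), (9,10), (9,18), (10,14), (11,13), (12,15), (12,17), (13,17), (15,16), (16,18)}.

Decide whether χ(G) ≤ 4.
Yes, G is 4-colorable

A valid 4-coloring: color 1: [8]; color 2: [9, 11, 12, 14, 16]; color 3: [7, 10, 15, 17, 18]; color 4: [13].
(χ(G) = 4 ≤ 4.)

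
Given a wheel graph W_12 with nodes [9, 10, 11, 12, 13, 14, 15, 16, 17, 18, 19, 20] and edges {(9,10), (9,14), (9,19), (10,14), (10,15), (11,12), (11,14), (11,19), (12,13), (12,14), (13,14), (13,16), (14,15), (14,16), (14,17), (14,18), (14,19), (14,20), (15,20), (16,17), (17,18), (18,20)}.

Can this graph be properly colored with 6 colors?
A valid 6-coloring: color 1: [14]; color 2: [10, 12, 17, 19, 20]; color 3: [9, 11, 15, 16, 18]; color 4: [13].
(χ(G) = 4 ≤ 6.)

Yes, G is 6-colorable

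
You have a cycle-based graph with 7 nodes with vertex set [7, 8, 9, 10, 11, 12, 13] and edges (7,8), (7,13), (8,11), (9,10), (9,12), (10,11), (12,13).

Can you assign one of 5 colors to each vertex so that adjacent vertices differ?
Yes, G is 5-colorable

A valid 5-coloring: color 1: [8, 9, 13]; color 2: [7, 10, 12]; color 3: [11].
(χ(G) = 3 ≤ 5.)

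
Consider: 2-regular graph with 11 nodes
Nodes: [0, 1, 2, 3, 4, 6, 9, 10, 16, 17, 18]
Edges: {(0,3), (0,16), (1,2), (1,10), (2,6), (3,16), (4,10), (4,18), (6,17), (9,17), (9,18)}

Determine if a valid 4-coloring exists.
A valid 4-coloring: color 1: [1, 3, 4, 6, 9]; color 2: [0, 2, 10, 17, 18]; color 3: [16].
(χ(G) = 3 ≤ 4.)

Yes, G is 4-colorable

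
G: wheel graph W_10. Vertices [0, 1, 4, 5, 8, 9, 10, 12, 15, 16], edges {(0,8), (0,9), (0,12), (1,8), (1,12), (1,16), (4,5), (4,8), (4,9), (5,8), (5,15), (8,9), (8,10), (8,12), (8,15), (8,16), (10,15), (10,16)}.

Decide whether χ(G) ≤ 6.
Yes, G is 6-colorable

A valid 6-coloring: color 1: [8]; color 2: [9, 12, 15, 16]; color 3: [0, 1, 4, 10]; color 4: [5].
(χ(G) = 4 ≤ 6.)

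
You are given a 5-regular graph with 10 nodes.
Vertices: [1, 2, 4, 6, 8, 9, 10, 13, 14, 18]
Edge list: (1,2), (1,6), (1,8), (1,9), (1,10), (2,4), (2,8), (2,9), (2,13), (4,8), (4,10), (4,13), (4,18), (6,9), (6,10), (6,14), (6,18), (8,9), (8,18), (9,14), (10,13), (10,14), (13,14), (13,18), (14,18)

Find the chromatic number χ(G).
χ(G) = 4

Clique number ω(G) = 4 (lower bound: χ ≥ ω).
The clique on [1, 2, 8, 9] has size 4, forcing χ ≥ 4, and the coloring below uses 4 colors, so χ(G) = 4.
A valid 4-coloring: color 1: [1, 4, 14]; color 2: [6, 8, 13]; color 3: [2, 10, 18]; color 4: [9].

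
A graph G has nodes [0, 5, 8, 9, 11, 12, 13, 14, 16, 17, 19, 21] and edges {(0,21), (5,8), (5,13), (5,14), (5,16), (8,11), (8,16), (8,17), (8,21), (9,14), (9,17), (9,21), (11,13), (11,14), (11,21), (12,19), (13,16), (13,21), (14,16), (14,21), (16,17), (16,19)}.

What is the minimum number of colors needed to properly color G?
χ(G) = 3

Clique number ω(G) = 3 (lower bound: χ ≥ ω).
The clique on [9, 14, 21] has size 3, forcing χ ≥ 3, and the coloring below uses 3 colors, so χ(G) = 3.
A valid 3-coloring: color 1: [0, 9, 11, 12, 16]; color 2: [8, 13, 14, 19]; color 3: [5, 17, 21].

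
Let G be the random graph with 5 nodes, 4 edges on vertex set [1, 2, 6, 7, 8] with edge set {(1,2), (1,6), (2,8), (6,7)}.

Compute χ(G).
Clique number ω(G) = 2 (lower bound: χ ≥ ω).
The graph is bipartite (no odd cycle), so 2 colors suffice: χ(G) = 2.
A valid 2-coloring: color 1: [1, 7, 8]; color 2: [2, 6].

χ(G) = 2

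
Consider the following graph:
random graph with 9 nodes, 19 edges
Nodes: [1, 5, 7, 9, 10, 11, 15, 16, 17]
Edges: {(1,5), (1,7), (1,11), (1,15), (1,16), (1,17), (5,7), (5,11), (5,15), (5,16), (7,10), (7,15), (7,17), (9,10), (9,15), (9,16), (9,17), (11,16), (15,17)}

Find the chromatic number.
χ(G) = 4

Clique number ω(G) = 4 (lower bound: χ ≥ ω).
The clique on [1, 7, 15, 17] has size 4, forcing χ ≥ 4, and the coloring below uses 4 colors, so χ(G) = 4.
A valid 4-coloring: color 1: [1, 9]; color 2: [10, 15, 16]; color 3: [7, 11]; color 4: [5, 17].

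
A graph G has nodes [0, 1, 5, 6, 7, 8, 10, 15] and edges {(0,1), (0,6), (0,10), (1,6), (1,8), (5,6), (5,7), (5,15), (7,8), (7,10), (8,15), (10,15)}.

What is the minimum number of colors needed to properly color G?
Clique number ω(G) = 3 (lower bound: χ ≥ ω).
The clique on [0, 1, 6] has size 3, forcing χ ≥ 3, and the coloring below uses 3 colors, so χ(G) = 3.
A valid 3-coloring: color 1: [0, 5, 8]; color 2: [6, 7, 15]; color 3: [1, 10].

χ(G) = 3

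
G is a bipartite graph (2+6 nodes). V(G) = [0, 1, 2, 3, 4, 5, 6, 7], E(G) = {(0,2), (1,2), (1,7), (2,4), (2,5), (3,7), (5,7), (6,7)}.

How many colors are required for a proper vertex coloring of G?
Clique number ω(G) = 2 (lower bound: χ ≥ ω).
The graph is bipartite (no odd cycle), so 2 colors suffice: χ(G) = 2.
A valid 2-coloring: color 1: [2, 7]; color 2: [0, 1, 3, 4, 5, 6].

χ(G) = 2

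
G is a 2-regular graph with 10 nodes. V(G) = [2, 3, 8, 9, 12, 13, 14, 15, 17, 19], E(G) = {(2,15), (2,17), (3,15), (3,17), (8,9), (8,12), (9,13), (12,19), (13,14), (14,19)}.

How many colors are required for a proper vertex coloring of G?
Clique number ω(G) = 2 (lower bound: χ ≥ ω).
The graph is bipartite (no odd cycle), so 2 colors suffice: χ(G) = 2.
A valid 2-coloring: color 1: [9, 12, 14, 15, 17]; color 2: [2, 3, 8, 13, 19].

χ(G) = 2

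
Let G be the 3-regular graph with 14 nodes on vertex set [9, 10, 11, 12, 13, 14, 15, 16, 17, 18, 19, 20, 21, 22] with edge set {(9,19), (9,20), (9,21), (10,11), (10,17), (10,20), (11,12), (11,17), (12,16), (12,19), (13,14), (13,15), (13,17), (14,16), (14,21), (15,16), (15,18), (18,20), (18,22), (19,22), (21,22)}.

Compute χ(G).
Clique number ω(G) = 3 (lower bound: χ ≥ ω).
The clique on [10, 11, 17] has size 3, forcing χ ≥ 3, and the coloring below uses 3 colors, so χ(G) = 3.
A valid 3-coloring: color 1: [12, 14, 15, 17, 20, 22]; color 2: [11, 13, 16, 18, 19, 21]; color 3: [9, 10].

χ(G) = 3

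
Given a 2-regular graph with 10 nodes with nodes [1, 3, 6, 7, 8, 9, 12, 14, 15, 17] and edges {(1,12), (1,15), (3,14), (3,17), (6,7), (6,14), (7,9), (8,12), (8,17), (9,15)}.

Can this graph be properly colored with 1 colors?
No, G is not 1-colorable

Edge (1,12) forces its endpoints to differ, so 1 color is not enough.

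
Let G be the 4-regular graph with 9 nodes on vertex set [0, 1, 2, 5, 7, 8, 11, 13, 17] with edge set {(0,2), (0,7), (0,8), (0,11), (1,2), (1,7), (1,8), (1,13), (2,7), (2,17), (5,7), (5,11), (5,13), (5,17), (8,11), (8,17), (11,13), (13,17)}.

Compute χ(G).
χ(G) = 3

Clique number ω(G) = 3 (lower bound: χ ≥ ω).
The clique on [0, 8, 11] has size 3, forcing χ ≥ 3, and the coloring below uses 3 colors, so χ(G) = 3.
A valid 3-coloring: color 1: [7, 11, 17]; color 2: [2, 8, 13]; color 3: [0, 1, 5].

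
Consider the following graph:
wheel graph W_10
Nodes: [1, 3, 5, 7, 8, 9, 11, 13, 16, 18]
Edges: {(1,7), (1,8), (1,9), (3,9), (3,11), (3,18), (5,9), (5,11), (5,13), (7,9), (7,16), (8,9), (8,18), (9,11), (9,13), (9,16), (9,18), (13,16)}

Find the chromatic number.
Clique number ω(G) = 3 (lower bound: χ ≥ ω).
Odd cycle [8, 1, 7, 16, 13, 5, 11, 3, 18] needs 3 colors (χ ≥ 3).
Vertex 9 is adjacent to every vertex of [1, 3, 5, 7, 8, 11, 13, 16, 18], which already need 3 colors among themselves, so 9 needs a new color (χ ≥ 4).
The coloring below uses 4 colors, so χ(G) = 4.
A valid 4-coloring: color 1: [9]; color 2: [3, 7, 8, 13]; color 3: [1, 5, 16, 18]; color 4: [11].

χ(G) = 4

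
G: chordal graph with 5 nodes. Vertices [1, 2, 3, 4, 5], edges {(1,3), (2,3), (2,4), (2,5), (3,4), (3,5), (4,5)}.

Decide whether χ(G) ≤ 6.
A valid 6-coloring: color 1: [3]; color 2: [1, 2]; color 3: [4]; color 4: [5].
(χ(G) = 4 ≤ 6.)

Yes, G is 6-colorable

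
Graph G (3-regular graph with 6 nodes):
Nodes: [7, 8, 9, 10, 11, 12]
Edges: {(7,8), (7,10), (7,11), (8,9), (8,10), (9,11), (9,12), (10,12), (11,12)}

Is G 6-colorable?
Yes, G is 6-colorable

A valid 6-coloring: color 1: [10, 11]; color 2: [8, 12]; color 3: [7, 9].
(χ(G) = 3 ≤ 6.)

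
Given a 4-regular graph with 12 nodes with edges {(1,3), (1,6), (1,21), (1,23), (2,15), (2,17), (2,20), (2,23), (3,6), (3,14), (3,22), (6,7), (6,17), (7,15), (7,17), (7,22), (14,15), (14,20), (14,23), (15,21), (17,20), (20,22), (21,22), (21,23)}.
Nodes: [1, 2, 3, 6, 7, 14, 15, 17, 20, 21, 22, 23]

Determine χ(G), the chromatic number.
χ(G) = 3

Clique number ω(G) = 3 (lower bound: χ ≥ ω).
The clique on [1, 3, 6] has size 3, forcing χ ≥ 3, and the coloring below uses 3 colors, so χ(G) = 3.
A valid 3-coloring: color 1: [6, 15, 20, 23]; color 2: [2, 3, 7, 21]; color 3: [1, 14, 17, 22].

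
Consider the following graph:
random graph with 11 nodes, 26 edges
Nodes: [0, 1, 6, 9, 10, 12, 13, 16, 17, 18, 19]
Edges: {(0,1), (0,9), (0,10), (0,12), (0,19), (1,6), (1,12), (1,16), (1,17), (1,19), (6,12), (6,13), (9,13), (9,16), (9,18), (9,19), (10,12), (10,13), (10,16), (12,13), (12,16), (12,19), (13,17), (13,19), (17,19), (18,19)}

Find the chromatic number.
χ(G) = 4

Clique number ω(G) = 4 (lower bound: χ ≥ ω).
The clique on [0, 1, 12, 19] has size 4, forcing χ ≥ 4, and the coloring below uses 4 colors, so χ(G) = 4.
A valid 4-coloring: color 1: [6, 10, 19]; color 2: [9, 12, 17]; color 3: [1, 13, 18]; color 4: [0, 16].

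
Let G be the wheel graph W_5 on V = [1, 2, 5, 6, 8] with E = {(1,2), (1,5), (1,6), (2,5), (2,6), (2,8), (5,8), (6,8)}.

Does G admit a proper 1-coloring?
No, G is not 1-colorable

The clique on vertices [2, 5, 8] has size 3 > 1, so it alone needs 3 colors.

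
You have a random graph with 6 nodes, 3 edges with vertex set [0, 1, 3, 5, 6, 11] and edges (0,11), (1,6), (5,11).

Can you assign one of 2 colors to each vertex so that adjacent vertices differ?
A valid 2-coloring: color 1: [3, 6, 11]; color 2: [0, 1, 5].
(χ(G) = 2 ≤ 2.)

Yes, G is 2-colorable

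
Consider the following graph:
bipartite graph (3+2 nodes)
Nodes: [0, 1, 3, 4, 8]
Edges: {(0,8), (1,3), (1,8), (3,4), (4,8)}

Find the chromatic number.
Clique number ω(G) = 2 (lower bound: χ ≥ ω).
The graph is bipartite (no odd cycle), so 2 colors suffice: χ(G) = 2.
A valid 2-coloring: color 1: [3, 8]; color 2: [0, 1, 4].

χ(G) = 2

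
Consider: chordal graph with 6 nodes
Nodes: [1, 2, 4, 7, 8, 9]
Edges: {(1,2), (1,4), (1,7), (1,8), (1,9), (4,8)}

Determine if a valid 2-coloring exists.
No, G is not 2-colorable

The clique on vertices [1, 4, 8] has size 3 > 2, so it alone needs 3 colors.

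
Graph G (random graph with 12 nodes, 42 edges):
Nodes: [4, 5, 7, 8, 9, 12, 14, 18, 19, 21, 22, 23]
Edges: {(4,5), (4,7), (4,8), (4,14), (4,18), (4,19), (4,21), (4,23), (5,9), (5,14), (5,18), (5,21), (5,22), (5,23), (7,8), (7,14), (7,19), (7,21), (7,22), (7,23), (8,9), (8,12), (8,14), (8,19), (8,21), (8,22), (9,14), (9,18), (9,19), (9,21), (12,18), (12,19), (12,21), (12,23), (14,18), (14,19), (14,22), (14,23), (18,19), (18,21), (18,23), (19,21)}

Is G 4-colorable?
The clique on vertices [4, 7, 8, 19, 21] has size 5 > 4, so it alone needs 5 colors.

No, G is not 4-colorable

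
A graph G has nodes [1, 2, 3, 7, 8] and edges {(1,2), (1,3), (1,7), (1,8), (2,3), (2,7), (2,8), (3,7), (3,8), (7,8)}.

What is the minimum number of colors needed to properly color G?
Clique number ω(G) = 5 (lower bound: χ ≥ ω).
The clique on [1, 2, 3, 7, 8] has size 5, forcing χ ≥ 5, and the coloring below uses 5 colors, so χ(G) = 5.
A valid 5-coloring: color 1: [1]; color 2: [2]; color 3: [7]; color 4: [8]; color 5: [3].

χ(G) = 5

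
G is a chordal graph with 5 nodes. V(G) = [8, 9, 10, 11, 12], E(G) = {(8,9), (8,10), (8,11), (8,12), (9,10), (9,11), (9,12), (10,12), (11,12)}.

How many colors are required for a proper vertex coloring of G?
χ(G) = 4

Clique number ω(G) = 4 (lower bound: χ ≥ ω).
The clique on [8, 9, 10, 12] has size 4, forcing χ ≥ 4, and the coloring below uses 4 colors, so χ(G) = 4.
A valid 4-coloring: color 1: [9]; color 2: [8]; color 3: [12]; color 4: [10, 11].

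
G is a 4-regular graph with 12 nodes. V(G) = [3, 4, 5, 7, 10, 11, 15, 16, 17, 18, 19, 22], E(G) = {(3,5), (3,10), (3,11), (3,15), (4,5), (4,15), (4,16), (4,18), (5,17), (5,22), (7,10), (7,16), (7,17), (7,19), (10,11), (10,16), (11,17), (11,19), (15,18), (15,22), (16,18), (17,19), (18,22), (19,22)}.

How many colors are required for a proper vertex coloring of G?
χ(G) = 4

Clique number ω(G) = 3 (lower bound: χ ≥ ω).
Suppose a proper 3-coloring c exists. The clique [3, 10, 11] takes 3 distinct colors; by symmetry let c(3) = 1, c(10) = 2, c(11) = 3.
- Vertex 5: neighbors [3] already have colors [1]; try each remaining color.
- Case c(5) = 2:
  - Vertex 17: neighbors [5, 11] already have colors [2, 3] ⇒ c(17) = 1.
  - Vertex 7: neighbors [17, 10] already have colors [1, 2] ⇒ c(7) = 3.
  - Vertex 16: neighbors [10, 7] already have colors [2, 3] ⇒ c(16) = 1.
  - Vertex 4: neighbors [16, 5] already have colors [1, 2] ⇒ c(4) = 3.
  - Vertex 15: neighbors [3, 4] already have colors [1, 3] ⇒ c(15) = 2.
  - Vertex 18: neighbors [16, 15, 4] already have colors [1, 2, 3] — all 3 colors blocked. Contradiction.
- Case c(5) = 3:
  - Vertex 4: neighbors [5] already have colors [3]; try each remaining color.
  - Case c(4) = 1:
    - Vertex 16: neighbors [4, 10] already have colors [1, 2] ⇒ c(16) = 3.
    - Vertex 7: neighbors [10, 16] already have colors [2, 3] ⇒ c(7) = 1.
    - Vertex 18: neighbors [4, 16] already have colors [1, 3] ⇒ c(18) = 2.
    - Vertex 19: neighbors [7, 11] already have colors [1, 3] ⇒ c(19) = 2.
    - Vertex 17: neighbors [7, 19, 5] already have colors [1, 2, 3] — all 3 colors blocked. Contradiction.
  - Case c(4) = 2:
    - Vertex 15: neighbors [3, 4] already have colors [1, 2] ⇒ c(15) = 3.
    - Vertex 18: neighbors [4, 15] already have colors [2, 3] ⇒ c(18) = 1.
    - Vertex 16: neighbors [18, 4] already have colors [1, 2] ⇒ c(16) = 3.
    - Vertex 7: neighbors [10, 16] already have colors [2, 3] ⇒ c(7) = 1.
    - Vertex 19: neighbors [7, 11] already have colors [1, 3] ⇒ c(19) = 2.
    - Vertex 17: neighbors [7, 19, 5] already have colors [1, 2, 3] — all 3 colors blocked. Contradiction.
Every case ends in a contradiction, so G has no proper 3-coloring (χ ≥ 4).
The coloring below uses 4 colors, so χ(G) = 4.
A valid 4-coloring: color 1: [5, 11, 15, 16]; color 2: [3, 7, 18]; color 3: [4, 10, 17, 22]; color 4: [19].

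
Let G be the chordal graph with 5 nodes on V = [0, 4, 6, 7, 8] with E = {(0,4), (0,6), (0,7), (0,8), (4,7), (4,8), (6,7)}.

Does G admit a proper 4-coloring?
Yes, G is 4-colorable

A valid 4-coloring: color 1: [0]; color 2: [7, 8]; color 3: [4, 6].
(χ(G) = 3 ≤ 4.)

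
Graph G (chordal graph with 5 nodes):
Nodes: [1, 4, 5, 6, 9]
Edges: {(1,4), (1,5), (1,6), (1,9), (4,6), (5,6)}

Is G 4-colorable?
Yes, G is 4-colorable

A valid 4-coloring: color 1: [1]; color 2: [6, 9]; color 3: [4, 5].
(χ(G) = 3 ≤ 4.)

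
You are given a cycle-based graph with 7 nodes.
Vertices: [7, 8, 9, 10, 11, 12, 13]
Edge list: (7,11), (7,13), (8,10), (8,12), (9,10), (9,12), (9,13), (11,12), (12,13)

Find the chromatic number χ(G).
Clique number ω(G) = 3 (lower bound: χ ≥ ω).
The clique on [9, 12, 13] has size 3, forcing χ ≥ 3, and the coloring below uses 3 colors, so χ(G) = 3.
A valid 3-coloring: color 1: [7, 10, 12]; color 2: [8, 11, 13]; color 3: [9].

χ(G) = 3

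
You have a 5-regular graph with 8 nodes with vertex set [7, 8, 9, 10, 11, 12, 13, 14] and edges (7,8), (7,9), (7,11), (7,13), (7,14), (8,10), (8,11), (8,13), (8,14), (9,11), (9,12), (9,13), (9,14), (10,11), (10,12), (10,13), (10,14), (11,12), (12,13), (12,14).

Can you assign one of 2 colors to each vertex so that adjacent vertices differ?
No, G is not 2-colorable

The clique on vertices [8, 10, 11] has size 3 > 2, so it alone needs 3 colors.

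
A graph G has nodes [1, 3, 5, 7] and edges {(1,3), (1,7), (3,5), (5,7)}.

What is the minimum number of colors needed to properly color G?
χ(G) = 2

Clique number ω(G) = 2 (lower bound: χ ≥ ω).
The graph is bipartite (no odd cycle), so 2 colors suffice: χ(G) = 2.
A valid 2-coloring: color 1: [3, 7]; color 2: [1, 5].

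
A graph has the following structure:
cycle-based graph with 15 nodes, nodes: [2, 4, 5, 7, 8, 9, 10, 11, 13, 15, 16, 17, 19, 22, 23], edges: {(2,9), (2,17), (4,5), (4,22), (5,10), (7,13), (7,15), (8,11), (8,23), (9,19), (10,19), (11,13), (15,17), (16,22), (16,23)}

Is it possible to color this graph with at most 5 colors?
Yes, G is 5-colorable

A valid 5-coloring: color 1: [2, 5, 7, 11, 19, 22, 23]; color 2: [4, 8, 9, 10, 13, 15, 16]; color 3: [17].
(χ(G) = 3 ≤ 5.)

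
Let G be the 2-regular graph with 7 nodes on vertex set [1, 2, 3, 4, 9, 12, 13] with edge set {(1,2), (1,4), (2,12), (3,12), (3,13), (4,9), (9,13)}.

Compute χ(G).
χ(G) = 3

Clique number ω(G) = 2 (lower bound: χ ≥ ω).
Odd cycle [12, 3, 13, 9, 4, 1, 2] needs 3 colors (χ ≥ 3).
The coloring below uses 3 colors, so χ(G) = 3.
A valid 3-coloring: color 1: [1, 12, 13]; color 2: [2, 3, 9]; color 3: [4].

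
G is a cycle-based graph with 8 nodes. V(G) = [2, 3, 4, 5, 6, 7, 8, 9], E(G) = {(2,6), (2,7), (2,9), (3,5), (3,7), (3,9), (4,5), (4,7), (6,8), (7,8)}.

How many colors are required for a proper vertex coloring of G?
Clique number ω(G) = 2 (lower bound: χ ≥ ω).
The graph is bipartite (no odd cycle), so 2 colors suffice: χ(G) = 2.
A valid 2-coloring: color 1: [5, 6, 7, 9]; color 2: [2, 3, 4, 8].

χ(G) = 2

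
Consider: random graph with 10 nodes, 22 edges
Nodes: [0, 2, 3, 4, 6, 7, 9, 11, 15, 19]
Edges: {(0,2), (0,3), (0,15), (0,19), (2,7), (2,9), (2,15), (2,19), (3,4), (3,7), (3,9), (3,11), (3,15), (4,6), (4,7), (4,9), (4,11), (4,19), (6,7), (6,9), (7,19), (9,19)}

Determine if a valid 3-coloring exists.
No, G is not 3-colorable

Suppose a proper 3-coloring c exists. The clique [0, 2, 15] takes 3 distinct colors; by symmetry let c(0) = 1, c(2) = 2, c(15) = 3.
- Vertex 3: neighbors [0, 15] already have colors [1, 3] ⇒ c(3) = 2.
- Vertex 19: neighbors [0, 2] already have colors [1, 2] ⇒ c(19) = 3.
- Vertex 4: neighbors [3, 19] already have colors [2, 3] ⇒ c(4) = 1.
- Vertex 7: neighbors [4, 2, 19] already have colors [1, 2, 3] — all 3 colors blocked. Contradiction.
The forced assignments end in a contradiction, so G has no proper 3-coloring (χ ≥ 4).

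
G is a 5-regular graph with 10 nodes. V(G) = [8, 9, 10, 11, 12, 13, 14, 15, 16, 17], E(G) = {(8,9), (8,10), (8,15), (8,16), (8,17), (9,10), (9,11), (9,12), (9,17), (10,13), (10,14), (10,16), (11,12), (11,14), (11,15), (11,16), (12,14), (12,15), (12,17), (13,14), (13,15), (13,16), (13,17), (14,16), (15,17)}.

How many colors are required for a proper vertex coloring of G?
Clique number ω(G) = 4 (lower bound: χ ≥ ω).
The clique on [10, 13, 14, 16] has size 4, forcing χ ≥ 4, and the coloring below uses 4 colors, so χ(G) = 4.
A valid 4-coloring: color 1: [9, 14, 15]; color 2: [10, 11, 17]; color 3: [8, 12, 13]; color 4: [16].

χ(G) = 4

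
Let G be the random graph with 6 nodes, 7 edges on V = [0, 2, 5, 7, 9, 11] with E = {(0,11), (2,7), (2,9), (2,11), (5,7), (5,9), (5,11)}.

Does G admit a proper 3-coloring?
A valid 3-coloring: color 1: [0, 2, 5]; color 2: [7, 9, 11].
(χ(G) = 2 ≤ 3.)

Yes, G is 3-colorable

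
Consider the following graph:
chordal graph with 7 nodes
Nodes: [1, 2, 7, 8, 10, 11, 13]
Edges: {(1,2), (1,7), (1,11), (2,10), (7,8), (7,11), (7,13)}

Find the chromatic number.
χ(G) = 3

Clique number ω(G) = 3 (lower bound: χ ≥ ω).
The clique on [1, 7, 11] has size 3, forcing χ ≥ 3, and the coloring below uses 3 colors, so χ(G) = 3.
A valid 3-coloring: color 1: [2, 7]; color 2: [1, 8, 10, 13]; color 3: [11].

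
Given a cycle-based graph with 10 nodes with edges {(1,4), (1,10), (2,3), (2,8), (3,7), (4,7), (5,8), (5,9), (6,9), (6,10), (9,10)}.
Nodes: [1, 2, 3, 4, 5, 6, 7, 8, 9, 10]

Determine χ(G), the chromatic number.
Clique number ω(G) = 3 (lower bound: χ ≥ ω).
The clique on [6, 9, 10] has size 3, forcing χ ≥ 3, and the coloring below uses 3 colors, so χ(G) = 3.
A valid 3-coloring: color 1: [3, 4, 8, 10]; color 2: [1, 2, 7, 9]; color 3: [5, 6].

χ(G) = 3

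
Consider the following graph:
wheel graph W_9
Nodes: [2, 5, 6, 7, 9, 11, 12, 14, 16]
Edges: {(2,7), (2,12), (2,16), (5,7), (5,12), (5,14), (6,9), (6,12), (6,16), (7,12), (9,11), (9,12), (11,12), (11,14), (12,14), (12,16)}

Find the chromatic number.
Clique number ω(G) = 3 (lower bound: χ ≥ ω).
The clique on [2, 12, 16] has size 3, forcing χ ≥ 3, and the coloring below uses 3 colors, so χ(G) = 3.
A valid 3-coloring: color 1: [12]; color 2: [2, 5, 6, 11]; color 3: [7, 9, 14, 16].

χ(G) = 3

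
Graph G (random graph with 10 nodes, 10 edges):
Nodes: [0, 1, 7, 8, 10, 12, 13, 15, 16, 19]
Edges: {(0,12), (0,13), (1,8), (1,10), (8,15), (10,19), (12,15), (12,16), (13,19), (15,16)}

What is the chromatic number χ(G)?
Clique number ω(G) = 3 (lower bound: χ ≥ ω).
The clique on [12, 15, 16] has size 3, forcing χ ≥ 3, and the coloring below uses 3 colors, so χ(G) = 3.
A valid 3-coloring: color 1: [7, 8, 10, 12, 13]; color 2: [0, 1, 15, 19]; color 3: [16].

χ(G) = 3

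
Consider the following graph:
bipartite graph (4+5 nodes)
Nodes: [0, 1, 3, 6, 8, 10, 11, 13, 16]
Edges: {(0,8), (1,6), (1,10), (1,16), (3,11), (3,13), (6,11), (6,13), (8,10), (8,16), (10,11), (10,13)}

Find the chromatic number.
χ(G) = 2

Clique number ω(G) = 2 (lower bound: χ ≥ ω).
The graph is bipartite (no odd cycle), so 2 colors suffice: χ(G) = 2.
A valid 2-coloring: color 1: [0, 3, 6, 10, 16]; color 2: [1, 8, 11, 13].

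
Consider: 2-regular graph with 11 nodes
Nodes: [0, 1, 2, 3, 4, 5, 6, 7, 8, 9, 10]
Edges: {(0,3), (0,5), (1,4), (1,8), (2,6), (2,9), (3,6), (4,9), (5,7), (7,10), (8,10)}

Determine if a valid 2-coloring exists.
Odd cycle [5, 7, 10, 8, 1, 4, 9, 2, 6, 3, 0] needs 3 colors (χ ≥ 3).
Hence χ(G) ≥ 3 > 2, so no proper 2-coloring exists.

No, G is not 2-colorable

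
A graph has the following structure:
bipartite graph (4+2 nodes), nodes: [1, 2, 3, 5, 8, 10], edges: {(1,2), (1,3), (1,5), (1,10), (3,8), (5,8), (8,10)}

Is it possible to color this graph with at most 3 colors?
A valid 3-coloring: color 1: [1, 8]; color 2: [2, 3, 5, 10].
(χ(G) = 2 ≤ 3.)

Yes, G is 3-colorable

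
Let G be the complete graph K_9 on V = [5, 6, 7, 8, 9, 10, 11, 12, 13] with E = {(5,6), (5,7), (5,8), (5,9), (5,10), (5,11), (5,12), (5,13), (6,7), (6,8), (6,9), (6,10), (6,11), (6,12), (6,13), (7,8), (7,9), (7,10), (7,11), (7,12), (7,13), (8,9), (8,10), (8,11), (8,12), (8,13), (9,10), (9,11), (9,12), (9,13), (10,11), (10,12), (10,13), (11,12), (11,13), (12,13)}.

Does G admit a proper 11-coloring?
Yes, G is 11-colorable

A valid 11-coloring: color 1: [9]; color 2: [5]; color 3: [6]; color 4: [8]; color 5: [7]; color 6: [11]; color 7: [13]; color 8: [10]; color 9: [12].
(χ(G) = 9 ≤ 11.)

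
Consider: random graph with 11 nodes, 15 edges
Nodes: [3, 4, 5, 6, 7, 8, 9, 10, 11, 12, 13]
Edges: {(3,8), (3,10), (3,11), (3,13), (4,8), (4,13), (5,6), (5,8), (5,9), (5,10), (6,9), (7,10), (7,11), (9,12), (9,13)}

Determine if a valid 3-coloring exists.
A valid 3-coloring: color 1: [3, 4, 7, 9]; color 2: [5, 11, 12, 13]; color 3: [6, 8, 10].
(χ(G) = 3 ≤ 3.)

Yes, G is 3-colorable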